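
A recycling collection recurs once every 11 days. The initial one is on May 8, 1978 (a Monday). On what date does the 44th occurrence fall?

Aug 24, 1979

The 44th occurrence is 43 intervals after the first: 43 × 11 = 473 days after May 8, 1978.
May has 31 days — 23 days to the end of May leaves 450.
From end of May to end of 1978 is 214 days (236 left).
Jan has 31 days (205 left).
Feb has 28 days (177 left).
Mar has 31 days (146 left).
Apr has 30 days (116 left).
May has 31 days (85 left).
Jun has 30 days (55 left).
Jul has 31 days (24 left).
24 days into Aug → Aug 24, 1979.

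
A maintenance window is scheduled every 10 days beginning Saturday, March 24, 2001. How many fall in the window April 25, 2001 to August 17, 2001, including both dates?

11

Occurrences land 10·i days after March 24, 2001 for i = 0, 1, 2, …
April 25, 2001 is 32 days after the start; 32 ÷ 10 = 3 remainder 2; since the remainder is 2, round up to i = 4. First occurrence in the window: #5 on May 3, 2001 (4×10 = 40 days in).
August 17, 2001 is 146 days after the start; 146 ÷ 10 = 14 remainder 6. Last occurrence in the window: #15 on August 11, 2001.
Occurrences #5 through #15: 11 in total.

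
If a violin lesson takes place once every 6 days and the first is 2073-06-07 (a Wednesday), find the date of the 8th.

The 8th occurrence is 7 intervals after the first: 7 × 6 = 42 days after 2073-06-07.
June has 30 days — 23 days to the end of June leaves 19.
19 days into July → 2073-07-19.

2073-07-19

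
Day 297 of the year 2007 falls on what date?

Oct 24, 2007

Jan has 31 days (297 − 31 = 266 remain).
Feb has 28 days (266 − 28 = 238 remain).
Mar has 31 days (238 − 31 = 207 remain).
Apr has 30 days (207 − 30 = 177 remain).
May has 31 days (177 − 31 = 146 remain).
Jun has 30 days (146 − 30 = 116 remain).
Jul has 31 days (116 − 31 = 85 remain).
Aug has 31 days (85 − 31 = 54 remain).
Sep has 30 days (54 − 30 = 24 remain).
24 into Oct → Oct 24.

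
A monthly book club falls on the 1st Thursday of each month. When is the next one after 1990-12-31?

December 1990 starts on a Saturday, so its 1st Thursday is 1990-12-06 (5 days in).
That is not after 1990-12-31, so look at January 1991.
January 1991 starts on a Tuesday, so its 1st Thursday is 1991-01-03 (2 days in).

1991-01-03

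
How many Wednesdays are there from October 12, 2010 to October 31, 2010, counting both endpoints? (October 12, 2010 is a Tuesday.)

3

October 12, 2010 is a Tuesday; the first Wednesday on or after it is October 13, 2010 (1 day later).
From October 13, 2010 to October 31, 2010 is 31 − 13 = 18 days.
18 ÷ 7 = 2 full weeks with remainder 4, so 2 more Wednesdays after the first → 3.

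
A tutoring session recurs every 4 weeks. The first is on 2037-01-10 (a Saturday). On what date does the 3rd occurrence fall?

2037-03-07

The 3rd occurrence is 2 intervals after the first: 2 × 28 = 56 days after 2037-01-10.
January has 31 days — 21 days to the end of January leaves 35.
February has 28 days (7 left).
7 days into March → 2037-03-07.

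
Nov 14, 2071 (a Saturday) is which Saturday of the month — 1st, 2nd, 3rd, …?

2nd

Day 14 falls in week ⌈14/7⌉ of the month.
Days 1–7 hold the 1st Saturday, 8–14 the 2nd, 15–21 the 3rd, 22–28 the 4th, 29–31 the 5th.
14 is in the range for the 2nd.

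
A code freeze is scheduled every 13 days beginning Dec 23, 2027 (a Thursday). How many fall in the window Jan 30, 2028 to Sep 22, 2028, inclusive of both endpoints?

Occurrences land 13·i days after Dec 23, 2027 for i = 0, 1, 2, …
Jan 30, 2028 is 38 days after the start; 38 ÷ 13 = 2 remainder 12; since the remainder is 12, round up to i = 3. First occurrence in the window: #4 on Jan 31, 2028 (3×13 = 39 days in).
Sep 22, 2028 is 274 days after the start; 274 ÷ 13 = 21 remainder 1. Last occurrence in the window: #22 on Sep 21, 2028.
Occurrences #4 through #22: 19 in total.

19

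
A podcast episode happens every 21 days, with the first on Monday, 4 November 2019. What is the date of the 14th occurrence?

3 August 2020

The 14th occurrence is 13 intervals after the first: 13 × 21 = 273 days after 4 November 2019.
November has 30 days — 26 days to the end of November leaves 247.
December has 31 days (216 left).
January has 31 days (185 left).
February has 29 days (156 left).
March has 31 days (125 left).
April has 30 days (95 left).
May has 31 days (64 left).
June has 30 days (34 left).
July has 31 days (3 left).
3 days into August → 3 August 2020.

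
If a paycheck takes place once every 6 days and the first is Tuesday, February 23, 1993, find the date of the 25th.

The 25th occurrence is 24 intervals after the first: 24 × 6 = 144 days after February 23, 1993.
February has 28 days — 5 days to the end of February leaves 139.
March has 31 days (108 left).
April has 30 days (78 left).
May has 31 days (47 left).
June has 30 days (17 left).
17 days into July → July 17, 1993.

July 17, 1993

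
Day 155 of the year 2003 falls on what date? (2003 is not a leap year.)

2003-06-04

January has 31 days (155 − 31 = 124 remain).
February has 28 days (124 − 28 = 96 remain).
March has 31 days (96 − 31 = 65 remain).
April has 30 days (65 − 30 = 35 remain).
May has 31 days (35 − 31 = 4 remain).
4 into June → June 4.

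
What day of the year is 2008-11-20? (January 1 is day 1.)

325

Days in months before November: 31 + 29 + 31 + 30 + 31 + 30 + 31 + 31 + 30 + 31 = 305.
Plus 20 days into November → day 325.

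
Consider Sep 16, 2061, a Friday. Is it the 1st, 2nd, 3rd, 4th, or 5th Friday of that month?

Day 16 falls in week ⌈16/7⌉ of the month.
Days 1–7 hold the 1st Friday, 8–14 the 2nd, 15–21 the 3rd, 22–28 the 4th, 29–31 the 5th.
16 is in the range for the 3rd.

3rd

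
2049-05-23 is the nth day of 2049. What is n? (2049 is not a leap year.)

Days in months before May: 31 + 28 + 31 + 30 = 120.
Plus 23 days into May → day 143.

143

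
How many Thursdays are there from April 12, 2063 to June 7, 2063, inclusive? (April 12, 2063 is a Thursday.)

April 12, 2063 is a Thursday; the first Thursday on or after it is April 12, 2063.
From April 12, 2063 to June 7, 2063: 18 + 31 + 7 = 56 days (rest of April, May, June).
56 ÷ 7 = 8 full weeks with remainder 0, so 8 more Thursdays after the first → 9.

9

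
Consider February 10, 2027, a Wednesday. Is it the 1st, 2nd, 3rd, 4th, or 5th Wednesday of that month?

2nd

Day 10 falls in week ⌈10/7⌉ of the month.
Days 1–7 hold the 1st Wednesday, 8–14 the 2nd, 15–21 the 3rd, 22–28 the 4th, 29–31 the 5th.
10 is in the range for the 2nd.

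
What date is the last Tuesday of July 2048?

The first Tuesday of July 2048 is July 7.
July 2048 has 31 days. Adding weeks: 7, 14, 21, 28 — the last one ≤ 31 is the 28th.

28 July 2048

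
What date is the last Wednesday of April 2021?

April 28, 2021

The first Wednesday of April 2021 is April 7.
April 2021 has 30 days. Adding weeks: 7, 14, 21, 28 — the last one ≤ 30 is the 28th.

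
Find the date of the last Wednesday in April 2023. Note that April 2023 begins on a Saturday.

April 2023 begins on a Saturday, so the first Wednesday is April 5 (4 days later).
April 2023 has 30 days. Adding weeks: 5, 12, 19, 26 — the last one ≤ 30 is the 26th.

2023-04-26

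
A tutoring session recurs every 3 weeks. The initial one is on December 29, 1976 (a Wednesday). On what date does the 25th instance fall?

May 17, 1978

The 25th occurrence is 24 intervals after the first: 24 × 21 = 504 days after December 29, 1976.
December has 31 days — 2 days to the end of December leaves 502.
1977 has 365 days (137 left).
January has 31 days (106 left).
February has 28 days (78 left).
March has 31 days (47 left).
April has 30 days (17 left).
17 days into May → May 17, 1978.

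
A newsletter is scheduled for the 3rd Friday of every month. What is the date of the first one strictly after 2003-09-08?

September 2003 starts on a Monday; its first Friday is the 5th, so the 3rd Friday is the 19th — 2003-09-19.
2003-09-19 is after 2003-09-08, so that is the next one.

2003-09-19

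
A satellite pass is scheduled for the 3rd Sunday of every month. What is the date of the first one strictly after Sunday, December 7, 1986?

December 21, 1986

December 1986 starts on a Monday; its first Sunday is the 7th, so the 3rd Sunday is the 21st — December 21, 1986.
December 21, 1986 is after December 7, 1986, so that is the next one.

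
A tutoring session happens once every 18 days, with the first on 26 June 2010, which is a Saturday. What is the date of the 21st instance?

The 21st occurrence is 20 intervals after the first: 20 × 18 = 360 days after 26 June 2010.
June has 30 days — 4 days to the end of June leaves 356.
July has 31 days (325 left).
August has 31 days (294 left).
September has 30 days (264 left).
October has 31 days (233 left).
November has 30 days (203 left).
December has 31 days (172 left).
January has 31 days (141 left).
February has 28 days (113 left).
March has 31 days (82 left).
April has 30 days (52 left).
May has 31 days (21 left).
21 days into June → 21 June 2011.

21 June 2011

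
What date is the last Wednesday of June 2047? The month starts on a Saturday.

June 2047 begins on a Saturday, so the first Wednesday is June 5 (4 days later).
June 2047 has 30 days. Adding weeks: 5, 12, 19, 26 — the last one ≤ 30 is the 26th.

2047-06-26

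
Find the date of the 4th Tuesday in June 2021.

June 2021 begins on a Tuesday, so the first Tuesday is June 1.
The 4th Tuesday is 3 weeks later: 1 + 21 = 22.

June 22, 2021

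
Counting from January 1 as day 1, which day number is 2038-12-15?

Days in months before December: 31 + 28 + 31 + 30 + 31 + 30 + 31 + 31 + 30 + 31 + 30 = 334.
Plus 15 days into December → day 349.

349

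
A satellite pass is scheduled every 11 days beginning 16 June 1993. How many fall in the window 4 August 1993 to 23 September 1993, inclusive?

5

Occurrences land 11·i days after 16 June 1993 for i = 0, 1, 2, …
4 August 1993 is 49 days after the start; 49 ÷ 11 = 4 remainder 5; since the remainder is 5, round up to i = 5. First occurrence in the window: #6 on 10 August 1993 (5×11 = 55 days in).
23 September 1993 is 99 days after the start; 99 ÷ 11 = 9 remainder 0. Last occurrence in the window: #10 on 23 September 1993.
Occurrences #6 through #10: 5 in total.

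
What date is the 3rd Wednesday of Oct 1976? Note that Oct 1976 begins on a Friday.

Oct 1976 begins on a Friday, so the first Wednesday is Oct 6 (5 days later).
The 3rd Wednesday is 2 weeks later: 6 + 14 = 20.

Oct 20, 1976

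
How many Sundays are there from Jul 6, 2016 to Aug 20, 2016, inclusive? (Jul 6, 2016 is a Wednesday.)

Jul 6, 2016 is a Wednesday; the first Sunday on or after it is Jul 10, 2016 (4 days later).
From Jul 10, 2016 to Aug 20, 2016: 21 + 20 = 41 days (rest of Jul, Aug).
41 ÷ 7 = 5 full weeks with remainder 6, so 5 more Sundays after the first → 6.

6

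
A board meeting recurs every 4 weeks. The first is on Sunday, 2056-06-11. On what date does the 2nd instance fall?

2056-07-09

The 2nd occurrence is 1 interval after the first: 1 × 28 = 28 days after 2056-06-11.
June has 30 days — 19 days to the end of June leaves 9.
9 days into July → 2056-07-09.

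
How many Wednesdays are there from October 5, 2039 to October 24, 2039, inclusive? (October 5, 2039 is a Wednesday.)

October 5, 2039 is a Wednesday; the first Wednesday on or after it is October 5, 2039.
From October 5, 2039 to October 24, 2039 is 24 − 5 = 19 days.
19 ÷ 7 = 2 full weeks with remainder 5, so 2 more Wednesdays after the first → 3.

3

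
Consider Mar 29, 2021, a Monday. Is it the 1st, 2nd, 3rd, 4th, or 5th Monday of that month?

5th

Day 29 falls in week ⌈29/7⌉ of the month.
Days 1–7 hold the 1st Monday, 8–14 the 2nd, 15–21 the 3rd, 22–28 the 4th, 29–31 the 5th.
29 is in the range for the 5th.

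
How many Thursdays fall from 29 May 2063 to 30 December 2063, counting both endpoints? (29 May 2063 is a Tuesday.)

29 May 2063 is a Tuesday; the first Thursday on or after it is 31 May 2063 (2 days later).
From 31 May 2063 to 30 December 2063: 0 + 30 + 31 + 31 + 30 + 31 + 30 + 30 = 213 days (rest of May, June, July, August, September, October, November, December).
213 ÷ 7 = 30 full weeks with remainder 3, so 30 more Thursdays after the first → 31.

31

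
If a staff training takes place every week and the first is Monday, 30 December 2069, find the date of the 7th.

The 7th occurrence is 6 intervals after the first: 6 × 7 = 42 days after 30 December 2069.
December has 31 days — 1 day to the end of December leaves 41.
January has 31 days (10 left).
10 days into February → 10 February 2070.

10 February 2070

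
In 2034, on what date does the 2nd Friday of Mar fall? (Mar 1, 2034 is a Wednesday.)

Mar 2034 begins on a Wednesday, so the first Friday is Mar 3 (2 days later).
The 2nd Friday is 1 weeks later: 3 + 7 = 10.

Mar 10, 2034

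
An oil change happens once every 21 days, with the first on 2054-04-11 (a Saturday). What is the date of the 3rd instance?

2054-05-23

The 3rd occurrence is 2 intervals after the first: 2 × 21 = 42 days after 2054-04-11.
April has 30 days — 19 days to the end of April leaves 23.
23 days into May → 2054-05-23.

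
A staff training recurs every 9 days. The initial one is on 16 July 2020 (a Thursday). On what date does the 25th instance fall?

The 25th occurrence is 24 intervals after the first: 24 × 9 = 216 days after 16 July 2020.
July has 31 days — 15 days to the end of July leaves 201.
August has 31 days (170 left).
September has 30 days (140 left).
October has 31 days (109 left).
November has 30 days (79 left).
December has 31 days (48 left).
January has 31 days (17 left).
17 days into February → 17 February 2021.

17 February 2021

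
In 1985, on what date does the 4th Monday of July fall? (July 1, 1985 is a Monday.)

July 22, 1985

July 1985 begins on a Monday, so the first Monday is July 1.
The 4th Monday is 3 weeks later: 1 + 21 = 22.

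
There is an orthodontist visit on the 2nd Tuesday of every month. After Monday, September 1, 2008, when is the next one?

September 2008 starts on a Monday; its first Tuesday is the 2nd, so the 2nd Tuesday is the 9th — September 9, 2008.
September 9, 2008 is after September 1, 2008, so that is the next one.

September 9, 2008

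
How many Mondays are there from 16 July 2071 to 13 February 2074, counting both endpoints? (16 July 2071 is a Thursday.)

16 July 2071 is a Thursday; the first Monday on or after it is 20 July 2071 (4 days later).
From 20 July 2071 to 13 February 2074: 164 + 366 + 365 + 44 = 939 days (rest of 2071, 2072, 2073, to 13 February 2074 in 2074).
939 ÷ 7 = 134 full weeks with remainder 1, so 134 more Mondays after the first → 135.

135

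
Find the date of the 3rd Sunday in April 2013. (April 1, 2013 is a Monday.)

April 2013 begins on a Monday, so the first Sunday is April 7 (6 days later).
The 3rd Sunday is 2 weeks later: 7 + 14 = 21.

April 21, 2013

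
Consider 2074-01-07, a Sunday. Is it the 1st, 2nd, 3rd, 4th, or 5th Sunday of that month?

1st

Day 7 falls in week ⌈7/7⌉ of the month.
Days 1–7 hold the 1st Sunday, 8–14 the 2nd, 15–21 the 3rd, 22–28 the 4th, 29–31 the 5th.
7 is in the range for the 1st.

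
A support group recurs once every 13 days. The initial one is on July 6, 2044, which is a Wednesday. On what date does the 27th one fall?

The 27th occurrence is 26 intervals after the first: 26 × 13 = 338 days after July 6, 2044.
July has 31 days — 25 days to the end of July leaves 313.
August has 31 days (282 left).
September has 30 days (252 left).
October has 31 days (221 left).
November has 30 days (191 left).
December has 31 days (160 left).
January has 31 days (129 left).
February has 28 days (101 left).
March has 31 days (70 left).
April has 30 days (40 left).
May has 31 days (9 left).
9 days into June → June 9, 2045.

June 9, 2045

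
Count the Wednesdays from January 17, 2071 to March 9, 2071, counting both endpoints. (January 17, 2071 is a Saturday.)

7

January 17, 2071 is a Saturday; the first Wednesday on or after it is January 21, 2071 (4 days later).
From January 21, 2071 to March 9, 2071: 10 + 28 + 9 = 47 days (rest of January, February, March).
47 ÷ 7 = 6 full weeks with remainder 5, so 6 more Wednesdays after the first → 7.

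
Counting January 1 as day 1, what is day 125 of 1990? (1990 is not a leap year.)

May 5, 1990

January has 31 days (125 − 31 = 94 remain).
February has 28 days (94 − 28 = 66 remain).
March has 31 days (66 − 31 = 35 remain).
April has 30 days (35 − 30 = 5 remain).
5 into May → May 5.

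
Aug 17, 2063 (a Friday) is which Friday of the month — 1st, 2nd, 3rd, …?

Day 17 falls in week ⌈17/7⌉ of the month.
Days 1–7 hold the 1st Friday, 8–14 the 2nd, 15–21 the 3rd, 22–28 the 4th, 29–31 the 5th.
17 is in the range for the 3rd.

3rd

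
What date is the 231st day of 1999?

19 August 1999

January has 31 days (231 − 31 = 200 remain).
February has 28 days (200 − 28 = 172 remain).
March has 31 days (172 − 31 = 141 remain).
April has 30 days (141 − 30 = 111 remain).
May has 31 days (111 − 31 = 80 remain).
June has 30 days (80 − 30 = 50 remain).
July has 31 days (50 − 31 = 19 remain).
19 into August → August 19.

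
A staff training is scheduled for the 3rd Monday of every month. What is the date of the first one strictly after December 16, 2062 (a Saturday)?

December 18, 2062

December 2062 starts on a Friday; its first Monday is the 4th, so the 3rd Monday is the 18th — December 18, 2062.
December 18, 2062 is after December 16, 2062, so that is the next one.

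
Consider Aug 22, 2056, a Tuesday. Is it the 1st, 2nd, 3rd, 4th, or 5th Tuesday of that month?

Day 22 falls in week ⌈22/7⌉ of the month.
Days 1–7 hold the 1st Tuesday, 8–14 the 2nd, 15–21 the 3rd, 22–28 the 4th, 29–31 the 5th.
22 is in the range for the 4th.

4th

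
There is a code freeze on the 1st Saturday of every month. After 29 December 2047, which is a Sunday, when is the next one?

4 January 2048

December 2047 starts on a Sunday, so its 1st Saturday is 7 December 2047 (6 days in).
That is not after 29 December 2047, so look at January 2048.
January 2048 starts on a Wednesday, so its 1st Saturday is 4 January 2048 (3 days in).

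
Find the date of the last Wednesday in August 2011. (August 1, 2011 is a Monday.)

August 31, 2011

August 2011 begins on a Monday, so the first Wednesday is August 3 (2 days later).
August 2011 has 31 days. Adding weeks: 3, 10, 17, 24, 31 — the last one ≤ 31 is the 31st.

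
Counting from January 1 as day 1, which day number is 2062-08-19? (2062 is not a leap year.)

Days in months before August: 31 + 28 + 31 + 30 + 31 + 30 + 31 = 212.
Plus 19 days into August → day 231.

231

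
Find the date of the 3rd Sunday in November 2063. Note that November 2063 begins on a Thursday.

November 2063 begins on a Thursday, so the first Sunday is November 4 (3 days later).
The 3rd Sunday is 2 weeks later: 4 + 14 = 18.

18 November 2063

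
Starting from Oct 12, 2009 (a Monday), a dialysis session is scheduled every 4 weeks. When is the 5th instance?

The 5th occurrence is 4 intervals after the first: 4 × 28 = 112 days after Oct 12, 2009.
Oct has 31 days — 19 days to the end of Oct leaves 93.
Nov has 30 days (63 left).
Dec has 31 days (32 left).
Jan has 31 days (1 left).
1 day into Feb → Feb 1, 2010.

Feb 1, 2010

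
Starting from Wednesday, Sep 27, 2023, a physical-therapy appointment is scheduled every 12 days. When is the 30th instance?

Sep 9, 2024

The 30th occurrence is 29 intervals after the first: 29 × 12 = 348 days after Sep 27, 2023.
Sep has 30 days — 3 days to the end of Sep leaves 345.
Oct has 31 days (314 left).
Nov has 30 days (284 left).
Dec has 31 days (253 left).
Jan has 31 days (222 left).
Feb has 29 days (193 left).
Mar has 31 days (162 left).
Apr has 30 days (132 left).
May has 31 days (101 left).
Jun has 30 days (71 left).
Jul has 31 days (40 left).
Aug has 31 days (9 left).
9 days into Sep → Sep 9, 2024.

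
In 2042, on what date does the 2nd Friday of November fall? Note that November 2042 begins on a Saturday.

2042-11-14

November 2042 begins on a Saturday, so the first Friday is November 7 (6 days later).
The 2nd Friday is 1 weeks later: 7 + 7 = 14.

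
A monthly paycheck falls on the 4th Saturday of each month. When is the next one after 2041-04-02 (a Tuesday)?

April 2041 starts on a Monday; its first Saturday is the 6th, so the 4th Saturday is the 27th — 2041-04-27.
2041-04-27 is after 2041-04-02, so that is the next one.

2041-04-27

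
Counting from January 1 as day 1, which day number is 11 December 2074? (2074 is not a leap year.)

Days in months before December: 31 + 28 + 31 + 30 + 31 + 30 + 31 + 31 + 30 + 31 + 30 = 334.
Plus 11 days into December → day 345.

345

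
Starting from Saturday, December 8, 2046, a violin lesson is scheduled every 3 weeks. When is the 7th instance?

April 13, 2047

The 7th occurrence is 6 intervals after the first: 6 × 21 = 126 days after December 8, 2046.
December has 31 days — 23 days to the end of December leaves 103.
January has 31 days (72 left).
February has 28 days (44 left).
March has 31 days (13 left).
13 days into April → April 13, 2047.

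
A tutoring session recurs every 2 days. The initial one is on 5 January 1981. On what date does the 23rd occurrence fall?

18 February 1981

The 23rd occurrence is 22 intervals after the first: 22 × 2 = 44 days after 5 January 1981.
January has 31 days — 26 days to the end of January leaves 18.
18 days into February → 18 February 1981.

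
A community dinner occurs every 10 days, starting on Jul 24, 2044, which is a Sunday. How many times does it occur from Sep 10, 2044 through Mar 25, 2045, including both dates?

Occurrences land 10·i days after Jul 24, 2044 for i = 0, 1, 2, …
Sep 10, 2044 is 48 days after the start; 48 ÷ 10 = 4 remainder 8; since the remainder is 8, round up to i = 5. First occurrence in the window: #6 on Sep 12, 2044 (5×10 = 50 days in).
Mar 25, 2045 is 244 days after the start; 244 ÷ 10 = 24 remainder 4. Last occurrence in the window: #25 on Mar 21, 2045.
Occurrences #6 through #25: 20 in total.

20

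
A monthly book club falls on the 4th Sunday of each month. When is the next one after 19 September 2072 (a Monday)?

September 2072 starts on a Thursday; its first Sunday is the 4th, so the 4th Sunday is the 25th — 25 September 2072.
25 September 2072 is after 19 September 2072, so that is the next one.

25 September 2072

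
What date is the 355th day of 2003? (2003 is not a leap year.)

December 21, 2003

January has 31 days (355 − 31 = 324 remain).
February has 28 days (324 − 28 = 296 remain).
March has 31 days (296 − 31 = 265 remain).
April has 30 days (265 − 30 = 235 remain).
May has 31 days (235 − 31 = 204 remain).
June has 30 days (204 − 30 = 174 remain).
July has 31 days (174 − 31 = 143 remain).
August has 31 days (143 − 31 = 112 remain).
September has 30 days (112 − 30 = 82 remain).
October has 31 days (82 − 31 = 51 remain).
November has 30 days (51 − 30 = 21 remain).
21 into December → December 21.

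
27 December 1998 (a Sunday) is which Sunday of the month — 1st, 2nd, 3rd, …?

Day 27 falls in week ⌈27/7⌉ of the month.
Days 1–7 hold the 1st Sunday, 8–14 the 2nd, 15–21 the 3rd, 22–28 the 4th, 29–31 the 5th.
27 is in the range for the 4th.

4th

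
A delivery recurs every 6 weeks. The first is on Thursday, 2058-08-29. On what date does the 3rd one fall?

2058-11-21

The 3rd occurrence is 2 intervals after the first: 2 × 42 = 84 days after 2058-08-29.
August has 31 days — 2 days to the end of August leaves 82.
September has 30 days (52 left).
October has 31 days (21 left).
21 days into November → 2058-11-21.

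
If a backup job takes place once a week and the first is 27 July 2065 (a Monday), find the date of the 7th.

The 7th occurrence is 6 intervals after the first: 6 × 7 = 42 days after 27 July 2065.
July has 31 days — 4 days to the end of July leaves 38.
August has 31 days (7 left).
7 days into September → 7 September 2065.

7 September 2065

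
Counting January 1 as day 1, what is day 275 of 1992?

1 October 1992

January has 31 days (275 − 31 = 244 remain).
February has 29 days (244 − 29 = 215 remain).
March has 31 days (215 − 31 = 184 remain).
April has 30 days (184 − 30 = 154 remain).
May has 31 days (154 − 31 = 123 remain).
June has 30 days (123 − 30 = 93 remain).
July has 31 days (93 − 31 = 62 remain).
August has 31 days (62 − 31 = 31 remain).
September has 30 days (31 − 30 = 1 remain).
1 into October → October 1.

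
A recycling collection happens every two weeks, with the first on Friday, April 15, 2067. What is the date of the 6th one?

June 24, 2067

The 6th occurrence is 5 intervals after the first: 5 × 14 = 70 days after April 15, 2067.
April has 30 days — 15 days to the end of April leaves 55.
May has 31 days (24 left).
24 days into June → June 24, 2067.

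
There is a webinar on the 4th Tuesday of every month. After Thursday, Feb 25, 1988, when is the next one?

Mar 22, 1988

Feb 1988 starts on a Monday; its first Tuesday is the 2nd, so the 4th Tuesday is the 23rd — Feb 23, 1988.
That is not after Feb 25, 1988, so look at Mar 1988.
Mar 1988 starts on a Tuesday; its first Tuesday is the 1st, so the 4th Tuesday is the 22nd — Mar 22, 1988.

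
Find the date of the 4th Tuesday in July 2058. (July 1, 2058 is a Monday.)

2058-07-23

July 2058 begins on a Monday, so the first Tuesday is July 2 (1 day later).
The 4th Tuesday is 3 weeks later: 2 + 21 = 23.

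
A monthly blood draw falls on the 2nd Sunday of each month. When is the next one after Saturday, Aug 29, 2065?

Aug 2065 starts on a Saturday; its first Sunday is the 2nd, so the 2nd Sunday is the 9th — Aug 9, 2065.
That is not after Aug 29, 2065, so look at Sep 2065.
Sep 2065 starts on a Tuesday; its first Sunday is the 6th, so the 2nd Sunday is the 13th — Sep 13, 2065.

Sep 13, 2065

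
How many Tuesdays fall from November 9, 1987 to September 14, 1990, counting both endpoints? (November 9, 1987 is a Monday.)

149

November 9, 1987 is a Monday; the first Tuesday on or after it is November 10, 1987 (1 day later).
From November 10, 1987 to September 14, 1990: 51 + 366 + 365 + 257 = 1039 days (rest of 1987, 1988, 1989, to September 14, 1990 in 1990).
1039 ÷ 7 = 148 full weeks with remainder 3, so 148 more Tuesdays after the first → 149.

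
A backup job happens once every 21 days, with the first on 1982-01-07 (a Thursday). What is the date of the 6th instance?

The 6th occurrence is 5 intervals after the first: 5 × 21 = 105 days after 1982-01-07.
January has 31 days — 24 days to the end of January leaves 81.
February has 28 days (53 left).
March has 31 days (22 left).
22 days into April → 1982-04-22.

1982-04-22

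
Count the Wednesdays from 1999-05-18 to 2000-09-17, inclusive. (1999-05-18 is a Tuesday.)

1999-05-18 is a Tuesday; the first Wednesday on or after it is 1999-05-19 (1 day later).
From 1999-05-19 to 2000-09-17: 226 + 261 = 487 days (rest of 1999, to 2000-09-17 in 2000).
487 ÷ 7 = 69 full weeks with remainder 4, so 69 more Wednesdays after the first → 70.

70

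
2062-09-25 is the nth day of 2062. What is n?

268

Days in months before September: 31 + 28 + 31 + 30 + 31 + 30 + 31 + 31 = 243.
Plus 25 days into September → day 268.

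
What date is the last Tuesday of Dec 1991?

Dec 1991 begins on a Sunday, so the first Tuesday is Dec 3 (2 days later).
Dec 1991 has 31 days. Adding weeks: 3, 10, 17, 24, 31 — the last one ≤ 31 is the 31st.

Dec 31, 1991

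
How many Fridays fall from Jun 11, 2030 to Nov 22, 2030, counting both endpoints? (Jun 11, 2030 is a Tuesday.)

24

Jun 11, 2030 is a Tuesday; the first Friday on or after it is Jun 14, 2030 (3 days later).
From Jun 14, 2030 to Nov 22, 2030: 16 + 31 + 31 + 30 + 31 + 22 = 161 days (rest of Jun, Jul, Aug, Sep, Oct, Nov).
161 ÷ 7 = 23 full weeks with remainder 0, so 23 more Fridays after the first → 24.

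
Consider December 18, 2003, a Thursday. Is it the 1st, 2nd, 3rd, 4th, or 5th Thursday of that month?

Day 18 falls in week ⌈18/7⌉ of the month.
Days 1–7 hold the 1st Thursday, 8–14 the 2nd, 15–21 the 3rd, 22–28 the 4th, 29–31 the 5th.
18 is in the range for the 3rd.

3rd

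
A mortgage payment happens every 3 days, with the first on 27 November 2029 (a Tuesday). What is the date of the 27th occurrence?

The 27th occurrence is 26 intervals after the first: 26 × 3 = 78 days after 27 November 2029.
November has 30 days — 3 days to the end of November leaves 75.
December has 31 days (44 left).
January has 31 days (13 left).
13 days into February → 13 February 2030.

13 February 2030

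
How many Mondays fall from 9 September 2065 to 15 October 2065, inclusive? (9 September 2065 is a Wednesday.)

9 September 2065 is a Wednesday; the first Monday on or after it is 14 September 2065 (5 days later).
From 14 September 2065 to 15 October 2065: 16 + 15 = 31 days (rest of September, October).
31 ÷ 7 = 4 full weeks with remainder 3, so 4 more Mondays after the first → 5.

5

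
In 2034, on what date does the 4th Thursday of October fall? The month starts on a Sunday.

2034-10-26

October 2034 begins on a Sunday, so the first Thursday is October 5 (4 days later).
The 4th Thursday is 3 weeks later: 5 + 21 = 26.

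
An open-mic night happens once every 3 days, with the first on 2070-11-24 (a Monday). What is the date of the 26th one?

2071-02-07

The 26th occurrence is 25 intervals after the first: 25 × 3 = 75 days after 2070-11-24.
November has 30 days — 6 days to the end of November leaves 69.
December has 31 days (38 left).
January has 31 days (7 left).
7 days into February → 2071-02-07.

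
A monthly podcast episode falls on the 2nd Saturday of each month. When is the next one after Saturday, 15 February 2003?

8 March 2003

February 2003 starts on a Saturday; its first Saturday is the 1st, so the 2nd Saturday is the 8th — 8 February 2003.
That is not after 15 February 2003, so look at March 2003.
March 2003 starts on a Saturday; its first Saturday is the 1st, so the 2nd Saturday is the 8th — 8 March 2003.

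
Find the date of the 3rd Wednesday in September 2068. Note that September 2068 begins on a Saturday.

19 September 2068

September 2068 begins on a Saturday, so the first Wednesday is September 5 (4 days later).
The 3rd Wednesday is 2 weeks later: 5 + 14 = 19.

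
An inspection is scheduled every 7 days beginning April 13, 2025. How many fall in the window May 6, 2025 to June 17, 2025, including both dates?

6

Occurrences land 7·i days after April 13, 2025 for i = 0, 1, 2, …
May 6, 2025 is 23 days after the start; 23 ÷ 7 = 3 remainder 2; since the remainder is 2, round up to i = 4. First occurrence in the window: #5 on May 11, 2025 (4×7 = 28 days in).
June 17, 2025 is 65 days after the start; 65 ÷ 7 = 9 remainder 2. Last occurrence in the window: #10 on June 15, 2025.
Occurrences #5 through #10: 6 in total.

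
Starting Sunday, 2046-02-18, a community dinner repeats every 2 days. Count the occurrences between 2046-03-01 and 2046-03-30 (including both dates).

Occurrences land 2·i days after 2046-02-18 for i = 0, 1, 2, …
2046-03-01 is 11 days after the start; 11 ÷ 2 = 5 remainder 1; since the remainder is 1, round up to i = 6. First occurrence in the window: #7 on 2046-03-02 (6×2 = 12 days in).
2046-03-30 is 40 days after the start; 40 ÷ 2 = 20 remainder 0. Last occurrence in the window: #21 on 2046-03-30.
Occurrences #7 through #21: 15 in total.

15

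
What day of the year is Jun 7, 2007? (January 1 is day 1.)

Days in months before Jun: 31 + 28 + 31 + 30 + 31 = 151.
Plus 7 days into Jun → day 158.

158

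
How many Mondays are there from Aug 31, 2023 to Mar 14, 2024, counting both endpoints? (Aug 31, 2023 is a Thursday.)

Aug 31, 2023 is a Thursday; the first Monday on or after it is Sep 4, 2023 (4 days later).
From Sep 4, 2023 to Mar 14, 2024: 26 + 31 + 30 + 31 + 31 + 29 + 14 = 192 days (rest of Sep, Oct, Nov, Dec, Jan, Feb, Mar).
192 ÷ 7 = 27 full weeks with remainder 3, so 27 more Mondays after the first → 28.

28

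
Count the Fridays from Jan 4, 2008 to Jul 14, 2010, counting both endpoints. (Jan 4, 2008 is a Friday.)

Jan 4, 2008 is a Friday; the first Friday on or after it is Jan 4, 2008.
From Jan 4, 2008 to Jul 14, 2010: 362 + 365 + 195 = 922 days (rest of 2008, 2009, to Jul 14, 2010 in 2010).
922 ÷ 7 = 131 full weeks with remainder 5, so 131 more Fridays after the first → 132.

132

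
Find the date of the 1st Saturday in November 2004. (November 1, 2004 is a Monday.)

6 November 2004

November 2004 begins on a Monday, so the first Saturday is November 6 (5 days later).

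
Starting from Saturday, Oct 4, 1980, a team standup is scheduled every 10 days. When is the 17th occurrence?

Mar 13, 1981

The 17th occurrence is 16 intervals after the first: 16 × 10 = 160 days after Oct 4, 1980.
Oct has 31 days — 27 days to the end of Oct leaves 133.
Nov has 30 days (103 left).
Dec has 31 days (72 left).
Jan has 31 days (41 left).
Feb has 28 days (13 left).
13 days into Mar → Mar 13, 1981.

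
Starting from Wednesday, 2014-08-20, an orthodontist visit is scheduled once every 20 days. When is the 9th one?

The 9th occurrence is 8 intervals after the first: 8 × 20 = 160 days after 2014-08-20.
August has 31 days — 11 days to the end of August leaves 149.
September has 30 days (119 left).
October has 31 days (88 left).
November has 30 days (58 left).
December has 31 days (27 left).
27 days into January → 2015-01-27.

2015-01-27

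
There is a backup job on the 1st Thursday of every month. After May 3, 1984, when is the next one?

Jun 7, 1984

May 1984 starts on a Tuesday, so its 1st Thursday is May 3, 1984 (2 days in).
That is not after May 3, 1984, so look at Jun 1984.
Jun 1984 starts on a Friday, so its 1st Thursday is Jun 7, 1984 (6 days in).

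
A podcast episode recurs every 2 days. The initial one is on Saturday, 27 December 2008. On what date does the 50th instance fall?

4 April 2009

The 50th occurrence is 49 intervals after the first: 49 × 2 = 98 days after 27 December 2008.
December has 31 days — 4 days to the end of December leaves 94.
January has 31 days (63 left).
February has 28 days (35 left).
March has 31 days (4 left).
4 days into April → 4 April 2009.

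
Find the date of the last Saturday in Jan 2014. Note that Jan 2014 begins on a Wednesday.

Jan 25, 2014

Jan 2014 begins on a Wednesday, so the first Saturday is Jan 4 (3 days later).
Jan 2014 has 31 days. Adding weeks: 4, 11, 18, 25 — the last one ≤ 31 is the 25th.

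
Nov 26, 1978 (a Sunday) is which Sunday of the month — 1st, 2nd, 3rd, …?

4th

Day 26 falls in week ⌈26/7⌉ of the month.
Days 1–7 hold the 1st Sunday, 8–14 the 2nd, 15–21 the 3rd, 22–28 the 4th, 29–31 the 5th.
26 is in the range for the 4th.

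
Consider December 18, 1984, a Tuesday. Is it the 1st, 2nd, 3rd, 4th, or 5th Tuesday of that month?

Day 18 falls in week ⌈18/7⌉ of the month.
Days 1–7 hold the 1st Tuesday, 8–14 the 2nd, 15–21 the 3rd, 22–28 the 4th, 29–31 the 5th.
18 is in the range for the 3rd.

3rd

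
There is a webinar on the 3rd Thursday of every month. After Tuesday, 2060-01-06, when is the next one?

2060-01-15

January 2060 starts on a Thursday; its first Thursday is the 1st, so the 3rd Thursday is the 15th — 2060-01-15.
2060-01-15 is after 2060-01-06, so that is the next one.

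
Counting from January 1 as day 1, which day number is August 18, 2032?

231

Days in months before August: 31 + 29 + 31 + 30 + 31 + 30 + 31 = 213.
Plus 18 days into August → day 231.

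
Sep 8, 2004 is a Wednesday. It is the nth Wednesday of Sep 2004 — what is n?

2nd

Day 8 falls in week ⌈8/7⌉ of the month.
Days 1–7 hold the 1st Wednesday, 8–14 the 2nd, 15–21 the 3rd, 22–28 the 4th, 29–31 the 5th.
8 is in the range for the 2nd.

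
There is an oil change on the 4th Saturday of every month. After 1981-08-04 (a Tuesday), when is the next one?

August 1981 starts on a Saturday; its first Saturday is the 1st, so the 4th Saturday is the 22nd — 1981-08-22.
1981-08-22 is after 1981-08-04, so that is the next one.

1981-08-22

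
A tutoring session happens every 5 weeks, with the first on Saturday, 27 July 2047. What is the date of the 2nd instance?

The 2nd occurrence is 1 interval after the first: 1 × 35 = 35 days after 27 July 2047.
July has 31 days — 4 days to the end of July leaves 31.
31 days into August → 31 August 2047.

31 August 2047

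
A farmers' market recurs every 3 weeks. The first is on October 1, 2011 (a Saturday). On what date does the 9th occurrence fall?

The 9th occurrence is 8 intervals after the first: 8 × 21 = 168 days after October 1, 2011.
October has 31 days — 30 days to the end of October leaves 138.
November has 30 days (108 left).
December has 31 days (77 left).
January has 31 days (46 left).
February has 29 days (17 left).
17 days into March → March 17, 2012.

March 17, 2012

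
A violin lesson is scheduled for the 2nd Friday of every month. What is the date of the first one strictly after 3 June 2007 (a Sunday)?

8 June 2007

June 2007 starts on a Friday; its first Friday is the 1st, so the 2nd Friday is the 8th — 8 June 2007.
8 June 2007 is after 3 June 2007, so that is the next one.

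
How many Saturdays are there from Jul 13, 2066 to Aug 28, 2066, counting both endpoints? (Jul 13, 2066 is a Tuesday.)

7

Jul 13, 2066 is a Tuesday; the first Saturday on or after it is Jul 17, 2066 (4 days later).
From Jul 17, 2066 to Aug 28, 2066: 14 + 28 = 42 days (rest of Jul, Aug).
42 ÷ 7 = 6 full weeks with remainder 0, so 6 more Saturdays after the first → 7.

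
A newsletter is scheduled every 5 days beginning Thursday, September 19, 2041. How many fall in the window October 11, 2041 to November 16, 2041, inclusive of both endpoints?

7

Occurrences land 5·i days after September 19, 2041 for i = 0, 1, 2, …
October 11, 2041 is 22 days after the start; 22 ÷ 5 = 4 remainder 2; since the remainder is 2, round up to i = 5. First occurrence in the window: #6 on October 14, 2041 (5×5 = 25 days in).
November 16, 2041 is 58 days after the start; 58 ÷ 5 = 11 remainder 3. Last occurrence in the window: #12 on November 13, 2041.
Occurrences #6 through #12: 7 in total.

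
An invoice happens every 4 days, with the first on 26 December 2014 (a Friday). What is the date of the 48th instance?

2 July 2015

The 48th occurrence is 47 intervals after the first: 47 × 4 = 188 days after 26 December 2014.
December has 31 days — 5 days to the end of December leaves 183.
January has 31 days (152 left).
February has 28 days (124 left).
March has 31 days (93 left).
April has 30 days (63 left).
May has 31 days (32 left).
June has 30 days (2 left).
2 days into July → 2 July 2015.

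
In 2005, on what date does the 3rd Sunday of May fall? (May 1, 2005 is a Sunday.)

May 2005 begins on a Sunday, so the first Sunday is May 1.
The 3rd Sunday is 2 weeks later: 1 + 14 = 15.

15 May 2005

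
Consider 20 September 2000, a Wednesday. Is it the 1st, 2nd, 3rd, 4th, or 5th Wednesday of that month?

Day 20 falls in week ⌈20/7⌉ of the month.
Days 1–7 hold the 1st Wednesday, 8–14 the 2nd, 15–21 the 3rd, 22–28 the 4th, 29–31 the 5th.
20 is in the range for the 3rd.

3rd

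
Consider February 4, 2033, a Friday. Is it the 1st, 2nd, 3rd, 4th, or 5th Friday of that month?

1st

Day 4 falls in week ⌈4/7⌉ of the month.
Days 1–7 hold the 1st Friday, 8–14 the 2nd, 15–21 the 3rd, 22–28 the 4th, 29–31 the 5th.
4 is in the range for the 1st.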